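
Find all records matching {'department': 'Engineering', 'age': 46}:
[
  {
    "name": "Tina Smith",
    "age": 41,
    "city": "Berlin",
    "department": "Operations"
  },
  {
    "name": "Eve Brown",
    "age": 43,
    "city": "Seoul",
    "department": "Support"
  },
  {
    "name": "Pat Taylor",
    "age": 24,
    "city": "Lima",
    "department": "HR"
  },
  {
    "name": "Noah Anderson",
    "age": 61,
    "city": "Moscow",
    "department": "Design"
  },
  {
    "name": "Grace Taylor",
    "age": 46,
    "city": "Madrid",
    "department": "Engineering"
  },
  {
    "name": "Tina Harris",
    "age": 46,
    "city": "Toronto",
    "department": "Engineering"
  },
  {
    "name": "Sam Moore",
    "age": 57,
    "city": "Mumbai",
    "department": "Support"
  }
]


Search criteria: {'department': 'Engineering', 'age': 46}

Checking 7 records:
  Tina Smith: {department: Operations, age: 41}
  Eve Brown: {department: Support, age: 43}
  Pat Taylor: {department: HR, age: 24}
  Noah Anderson: {department: Design, age: 61}
  Grace Taylor: {department: Engineering, age: 46} <-- MATCH
  Tina Harris: {department: Engineering, age: 46} <-- MATCH
  Sam Moore: {department: Support, age: 57}

Matches: ["Grace Taylor", "Tina Harris"]

["Grace Taylor", "Tina Harris"]


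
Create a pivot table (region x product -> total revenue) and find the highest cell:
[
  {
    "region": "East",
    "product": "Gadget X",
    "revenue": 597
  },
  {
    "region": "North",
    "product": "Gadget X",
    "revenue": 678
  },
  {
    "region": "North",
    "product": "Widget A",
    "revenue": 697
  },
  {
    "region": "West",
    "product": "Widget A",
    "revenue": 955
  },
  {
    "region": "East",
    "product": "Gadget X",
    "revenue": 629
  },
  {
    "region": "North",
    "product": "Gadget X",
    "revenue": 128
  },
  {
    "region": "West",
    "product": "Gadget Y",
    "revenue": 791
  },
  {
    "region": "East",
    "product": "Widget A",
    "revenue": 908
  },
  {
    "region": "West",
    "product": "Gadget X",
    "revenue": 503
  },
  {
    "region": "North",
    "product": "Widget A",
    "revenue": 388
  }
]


Pivot: region (rows) x product (columns) -> total revenue

     Gadget X      Gadget Y      Widget A    
East          1226             0           908  
North          806             0          1085  
West           503           791           955  

Highest: East / Gadget X = $1226

East / Gadget X = $1226


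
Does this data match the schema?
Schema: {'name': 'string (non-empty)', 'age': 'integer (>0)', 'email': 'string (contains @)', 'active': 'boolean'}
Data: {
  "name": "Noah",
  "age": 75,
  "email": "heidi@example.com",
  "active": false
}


Validating each field against schema:
  name: OK (non-empty string)
  age: OK (positive integer)
  email: OK (string with @)
  active: OK (boolean)

Result: VALID

VALID


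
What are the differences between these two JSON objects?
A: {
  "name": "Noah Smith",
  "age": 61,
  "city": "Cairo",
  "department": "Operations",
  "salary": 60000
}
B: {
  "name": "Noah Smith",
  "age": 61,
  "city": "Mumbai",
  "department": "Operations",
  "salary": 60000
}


Comparing each field (in key order):
  name: same
  age: same
  city: DIFFERENT
  department: same
  salary: same
Differences:
  city: Cairo -> Mumbai

1 field(s) changed

1 change: city


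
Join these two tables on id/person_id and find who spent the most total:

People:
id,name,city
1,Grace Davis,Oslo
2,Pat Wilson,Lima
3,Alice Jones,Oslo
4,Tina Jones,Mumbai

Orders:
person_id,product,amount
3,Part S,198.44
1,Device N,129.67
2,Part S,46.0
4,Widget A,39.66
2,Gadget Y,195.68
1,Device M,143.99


Join on: people.id = orders.person_id

Joined rows:
  Alice Jones (Oslo) bought Part S for $198.44
  Grace Davis (Oslo) bought Device N for $129.67
  Pat Wilson (Lima) bought Part S for $46.0
  Tina Jones (Mumbai) bought Widget A for $39.66
  Pat Wilson (Lima) bought Gadget Y for $195.68
  Grace Davis (Oslo) bought Device M for $143.99

Total per person:
  Grace Davis: $273.66
  Pat Wilson: $241.68
  Alice Jones: $198.44
  Tina Jones: $39.66

Top spender: Grace Davis ($273.66)

Grace Davis ($273.66)


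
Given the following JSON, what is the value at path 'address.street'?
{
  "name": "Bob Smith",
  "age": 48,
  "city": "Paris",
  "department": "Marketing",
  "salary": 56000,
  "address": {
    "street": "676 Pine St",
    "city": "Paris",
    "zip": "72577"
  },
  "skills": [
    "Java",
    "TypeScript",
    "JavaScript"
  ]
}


Query: address.street
Path: address -> street
Value: 676 Pine St

676 Pine St


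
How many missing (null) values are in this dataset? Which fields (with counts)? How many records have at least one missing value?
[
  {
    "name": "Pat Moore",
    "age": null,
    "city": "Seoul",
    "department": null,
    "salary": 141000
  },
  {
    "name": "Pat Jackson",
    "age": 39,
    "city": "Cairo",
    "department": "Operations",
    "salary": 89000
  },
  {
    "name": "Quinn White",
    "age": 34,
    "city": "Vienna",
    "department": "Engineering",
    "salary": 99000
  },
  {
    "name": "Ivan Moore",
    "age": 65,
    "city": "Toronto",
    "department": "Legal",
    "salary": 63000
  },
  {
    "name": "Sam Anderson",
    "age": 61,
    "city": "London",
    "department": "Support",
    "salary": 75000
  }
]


Checking for missing (null) values in 5 records:

  Pat Moore: age, department
  Pat Jackson: complete
  Quinn White: complete
  Ivan Moore: complete
  Sam Anderson: complete

Per field:
  name: 0 missing
  age: 1 missing
  city: 0 missing
  department: 1 missing
  salary: 0 missing

Total missing values: 2
Records with any missing: 1

2 missing values (age: 1, department: 1); 1 incomplete records


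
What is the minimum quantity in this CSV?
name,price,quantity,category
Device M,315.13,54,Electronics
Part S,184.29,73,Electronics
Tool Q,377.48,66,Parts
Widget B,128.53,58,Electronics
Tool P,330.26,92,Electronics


Computing minimum quantity:
Values: [54, 73, 66, 58, 92]
Min = 54

54


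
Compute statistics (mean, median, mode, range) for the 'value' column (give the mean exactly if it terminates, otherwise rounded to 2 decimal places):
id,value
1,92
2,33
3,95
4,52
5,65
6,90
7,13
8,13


Data: [92, 33, 95, 52, 65, 90, 13, 13]
Count: 8
Sum: 453
Mean: 453/8 = 56.625
Sorted: [13, 13, 33, 52, 65, 90, 92, 95]
Median: 58.5
Mode: 13 (2 times)
Range: 95 - 13 = 82
Min: 13, Max: 95

mean=56.625, median=58.5, mode=13, range=82


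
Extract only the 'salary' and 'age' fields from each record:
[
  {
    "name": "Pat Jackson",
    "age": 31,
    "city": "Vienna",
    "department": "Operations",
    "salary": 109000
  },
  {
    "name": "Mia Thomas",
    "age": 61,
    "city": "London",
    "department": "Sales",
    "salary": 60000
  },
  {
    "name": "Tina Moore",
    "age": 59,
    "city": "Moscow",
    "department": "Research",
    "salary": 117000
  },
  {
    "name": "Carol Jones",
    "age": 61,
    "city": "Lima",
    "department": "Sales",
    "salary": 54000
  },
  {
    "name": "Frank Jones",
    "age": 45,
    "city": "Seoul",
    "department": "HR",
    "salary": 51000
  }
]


Original: 5 records with fields: name, age, city, department, salary
Keep: ['salary', 'age']
Drop: ['name', 'city', 'department']
Result: 5 records, 2 fields each

[
  {
    "salary": 109000,
    "age": 31
  },
  {
    "salary": 60000,
    "age": 61
  },
  {
    "salary": 117000,
    "age": 59
  },
  {
    "salary": 54000,
    "age": 61
  },
  {
    "salary": 51000,
    "age": 45
  }
]


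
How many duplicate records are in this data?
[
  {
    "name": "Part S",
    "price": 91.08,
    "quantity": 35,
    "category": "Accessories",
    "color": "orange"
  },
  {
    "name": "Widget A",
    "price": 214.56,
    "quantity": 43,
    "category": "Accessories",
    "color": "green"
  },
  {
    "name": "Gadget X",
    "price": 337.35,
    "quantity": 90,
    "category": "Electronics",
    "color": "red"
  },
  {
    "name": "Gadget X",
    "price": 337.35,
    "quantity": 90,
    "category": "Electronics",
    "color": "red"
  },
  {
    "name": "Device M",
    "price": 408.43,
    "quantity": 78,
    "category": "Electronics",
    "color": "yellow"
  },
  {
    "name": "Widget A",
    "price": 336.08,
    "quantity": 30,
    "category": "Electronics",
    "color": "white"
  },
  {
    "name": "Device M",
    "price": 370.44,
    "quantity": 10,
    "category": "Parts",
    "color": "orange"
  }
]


Checking 7 records for duplicates:

  Row 1: Part S ($91.08, qty 35)
  Row 2: Widget A ($214.56, qty 43)
  Row 3: Gadget X ($337.35, qty 90)
  Row 4: Gadget X ($337.35, qty 90) <-- DUPLICATE
  Row 5: Device M ($408.43, qty 78)
  Row 6: Widget A ($336.08, qty 30)
  Row 7: Device M ($370.44, qty 10)

Duplicates found: 1
Unique records: 6

1 duplicates, 6 unique


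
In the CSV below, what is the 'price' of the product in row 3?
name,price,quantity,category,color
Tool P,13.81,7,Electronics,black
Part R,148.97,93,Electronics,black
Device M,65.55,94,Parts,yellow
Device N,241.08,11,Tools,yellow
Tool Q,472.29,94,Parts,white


Query: Row 3 ('Device M'), column 'price'
Value: 65.55

65.55


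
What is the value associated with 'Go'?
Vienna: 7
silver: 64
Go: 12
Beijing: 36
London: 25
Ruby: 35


Looking up key 'Go'
Value: 12

12


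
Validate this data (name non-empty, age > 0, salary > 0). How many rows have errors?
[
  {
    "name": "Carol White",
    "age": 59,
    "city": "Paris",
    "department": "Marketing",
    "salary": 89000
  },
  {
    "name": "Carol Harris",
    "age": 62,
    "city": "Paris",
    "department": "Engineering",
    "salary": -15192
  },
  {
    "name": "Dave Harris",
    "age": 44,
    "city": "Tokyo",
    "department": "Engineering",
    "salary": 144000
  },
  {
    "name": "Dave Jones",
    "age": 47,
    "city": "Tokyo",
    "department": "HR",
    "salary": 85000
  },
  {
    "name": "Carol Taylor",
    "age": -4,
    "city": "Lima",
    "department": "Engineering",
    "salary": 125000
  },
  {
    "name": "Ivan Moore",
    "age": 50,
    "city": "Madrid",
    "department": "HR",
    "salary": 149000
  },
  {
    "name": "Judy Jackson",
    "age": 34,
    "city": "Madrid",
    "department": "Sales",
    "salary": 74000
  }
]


Validating 7 records:
Rules: name non-empty, age > 0, salary > 0

  Row 1 (Carol White): OK
  Row 2 (Carol Harris): negative salary: -15192
  Row 3 (Dave Harris): OK
  Row 4 (Dave Jones): OK
  Row 5 (Carol Taylor): negative age: -4
  Row 6 (Ivan Moore): OK
  Row 7 (Judy Jackson): OK

Total errors: 2

2 errors


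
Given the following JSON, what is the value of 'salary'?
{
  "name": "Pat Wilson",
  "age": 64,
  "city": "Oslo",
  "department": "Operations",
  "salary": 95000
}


Looking up field 'salary'
Value: 95000

95000


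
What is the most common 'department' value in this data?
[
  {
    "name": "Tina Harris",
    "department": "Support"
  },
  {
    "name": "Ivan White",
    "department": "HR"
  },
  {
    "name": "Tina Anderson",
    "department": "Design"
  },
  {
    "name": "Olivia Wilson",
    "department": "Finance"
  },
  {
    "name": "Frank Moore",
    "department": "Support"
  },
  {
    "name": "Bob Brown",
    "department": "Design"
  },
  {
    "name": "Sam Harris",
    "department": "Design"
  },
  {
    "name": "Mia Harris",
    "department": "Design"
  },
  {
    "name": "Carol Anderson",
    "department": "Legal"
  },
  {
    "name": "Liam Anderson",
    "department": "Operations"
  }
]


Counting 'department' values across 10 records:

  Design: 4 ####
  Support: 2 ##
  HR: 1 #
  Finance: 1 #
  Legal: 1 #
  Operations: 1 #

Most common: Design (4 times)

Design (4 times)


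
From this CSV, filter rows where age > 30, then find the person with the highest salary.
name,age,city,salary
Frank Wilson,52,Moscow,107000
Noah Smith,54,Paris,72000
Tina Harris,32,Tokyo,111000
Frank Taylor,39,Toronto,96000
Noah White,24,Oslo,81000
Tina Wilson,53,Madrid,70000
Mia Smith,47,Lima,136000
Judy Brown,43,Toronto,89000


Filter: age > 30
Sort by: salary (descending)

Filtered records (7):
  Mia Smith, age 47, salary $136000
  Tina Harris, age 32, salary $111000
  Frank Wilson, age 52, salary $107000
  Frank Taylor, age 39, salary $96000
  Judy Brown, age 43, salary $89000
  Noah Smith, age 54, salary $72000
  Tina Wilson, age 53, salary $70000

Highest salary: Mia Smith ($136000)

Mia Smith


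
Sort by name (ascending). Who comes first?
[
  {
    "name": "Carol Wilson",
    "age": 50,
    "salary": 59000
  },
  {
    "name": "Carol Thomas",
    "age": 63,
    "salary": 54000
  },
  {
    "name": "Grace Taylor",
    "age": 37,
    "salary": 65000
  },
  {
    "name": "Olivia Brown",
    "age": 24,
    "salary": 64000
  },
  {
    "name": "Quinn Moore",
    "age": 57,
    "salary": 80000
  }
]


Sort by: name (ascending)

Sorted order:
  1. Carol Thomas (name = Carol Thomas)
  2. Carol Wilson (name = Carol Wilson)
  3. Grace Taylor (name = Grace Taylor)
  4. Olivia Brown (name = Olivia Brown)
  5. Quinn Moore (name = Quinn Moore)

First: Carol Thomas

Carol Thomas


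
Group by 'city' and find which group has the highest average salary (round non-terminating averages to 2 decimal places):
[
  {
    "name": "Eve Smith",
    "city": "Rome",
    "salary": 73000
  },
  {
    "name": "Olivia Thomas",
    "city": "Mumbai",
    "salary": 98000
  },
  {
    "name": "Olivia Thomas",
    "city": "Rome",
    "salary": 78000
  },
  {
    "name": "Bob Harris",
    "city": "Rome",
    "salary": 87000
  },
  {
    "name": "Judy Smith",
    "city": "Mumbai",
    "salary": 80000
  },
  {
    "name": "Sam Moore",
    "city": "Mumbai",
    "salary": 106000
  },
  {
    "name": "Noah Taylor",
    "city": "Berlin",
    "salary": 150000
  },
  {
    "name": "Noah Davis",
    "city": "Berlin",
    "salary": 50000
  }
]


Group by: city

Groups:
  Berlin: 2 people, avg salary = 200000/2 = $100000
  Mumbai: 3 people, avg salary = 284000/3 ≈ $94666.67
  Rome: 3 people, avg salary = 238000/3 ≈ $79333.33

Highest average salary: Berlin ($100000)

Berlin ($100000)


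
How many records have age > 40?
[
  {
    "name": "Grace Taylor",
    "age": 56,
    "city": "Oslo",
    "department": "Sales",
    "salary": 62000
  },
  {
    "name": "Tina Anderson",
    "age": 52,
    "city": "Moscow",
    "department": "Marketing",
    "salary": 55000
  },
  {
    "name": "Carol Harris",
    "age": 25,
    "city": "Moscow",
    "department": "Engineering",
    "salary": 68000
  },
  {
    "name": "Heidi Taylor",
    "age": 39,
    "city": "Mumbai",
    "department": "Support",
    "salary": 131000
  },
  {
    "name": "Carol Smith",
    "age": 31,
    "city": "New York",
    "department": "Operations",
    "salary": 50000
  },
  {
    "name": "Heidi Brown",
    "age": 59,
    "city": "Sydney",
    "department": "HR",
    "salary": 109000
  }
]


Data: 6 records
Condition: age > 40

Checking each record:
  Grace Taylor: 56 MATCH
  Tina Anderson: 52 MATCH
  Carol Harris: 25
  Heidi Taylor: 39
  Carol Smith: 31
  Heidi Brown: 59 MATCH

Count: 3

3


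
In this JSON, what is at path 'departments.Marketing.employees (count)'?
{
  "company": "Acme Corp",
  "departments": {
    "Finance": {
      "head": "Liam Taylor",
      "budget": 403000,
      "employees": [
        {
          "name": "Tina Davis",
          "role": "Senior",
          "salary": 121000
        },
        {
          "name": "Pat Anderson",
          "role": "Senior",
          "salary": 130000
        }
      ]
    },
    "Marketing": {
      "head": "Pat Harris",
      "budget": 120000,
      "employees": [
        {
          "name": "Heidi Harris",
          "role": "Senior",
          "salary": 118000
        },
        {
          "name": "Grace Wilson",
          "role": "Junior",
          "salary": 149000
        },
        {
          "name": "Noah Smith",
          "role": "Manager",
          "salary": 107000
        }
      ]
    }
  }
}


Path: departments.Marketing.employees (count)

Navigate:
  -> departments
  -> Marketing
  -> employees (array, length 3)

3


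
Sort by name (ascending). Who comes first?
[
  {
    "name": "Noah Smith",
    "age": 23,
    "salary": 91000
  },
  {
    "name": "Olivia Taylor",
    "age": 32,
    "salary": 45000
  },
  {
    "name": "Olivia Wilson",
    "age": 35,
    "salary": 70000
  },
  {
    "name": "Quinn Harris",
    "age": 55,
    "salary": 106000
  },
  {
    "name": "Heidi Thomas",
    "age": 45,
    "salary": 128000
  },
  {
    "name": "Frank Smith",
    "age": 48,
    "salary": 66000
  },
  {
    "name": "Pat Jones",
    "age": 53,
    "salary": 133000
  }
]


Sort by: name (ascending)

Sorted order:
  1. Frank Smith (name = Frank Smith)
  2. Heidi Thomas (name = Heidi Thomas)
  3. Noah Smith (name = Noah Smith)
  4. Olivia Taylor (name = Olivia Taylor)
  5. Olivia Wilson (name = Olivia Wilson)
  6. Pat Jones (name = Pat Jones)
  7. Quinn Harris (name = Quinn Harris)

First: Frank Smith

Frank Smith


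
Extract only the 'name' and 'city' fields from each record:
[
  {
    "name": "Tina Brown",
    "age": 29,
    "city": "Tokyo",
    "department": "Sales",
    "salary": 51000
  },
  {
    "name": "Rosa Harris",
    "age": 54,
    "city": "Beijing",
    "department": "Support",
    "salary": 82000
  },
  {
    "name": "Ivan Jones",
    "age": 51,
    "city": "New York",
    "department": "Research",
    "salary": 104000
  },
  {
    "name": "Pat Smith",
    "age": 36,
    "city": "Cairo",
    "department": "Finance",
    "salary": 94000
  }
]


Original: 4 records with fields: name, age, city, department, salary
Keep: ['name', 'city']
Drop: ['age', 'department', 'salary']
Result: 4 records, 2 fields each

[
  {
    "name": "Tina Brown",
    "city": "Tokyo"
  },
  {
    "name": "Rosa Harris",
    "city": "Beijing"
  },
  {
    "name": "Ivan Jones",
    "city": "New York"
  },
  {
    "name": "Pat Smith",
    "city": "Cairo"
  }
]


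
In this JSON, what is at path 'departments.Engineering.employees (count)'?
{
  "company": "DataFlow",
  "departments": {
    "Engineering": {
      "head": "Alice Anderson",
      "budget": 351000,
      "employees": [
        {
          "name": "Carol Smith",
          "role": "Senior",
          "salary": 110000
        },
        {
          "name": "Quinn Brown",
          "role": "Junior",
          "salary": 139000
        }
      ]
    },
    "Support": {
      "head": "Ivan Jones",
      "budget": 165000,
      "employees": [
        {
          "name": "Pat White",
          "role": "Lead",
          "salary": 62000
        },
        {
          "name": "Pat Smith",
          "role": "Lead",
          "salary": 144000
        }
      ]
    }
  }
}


Path: departments.Engineering.employees (count)

Navigate:
  -> departments
  -> Engineering
  -> employees (array, length 2)

2


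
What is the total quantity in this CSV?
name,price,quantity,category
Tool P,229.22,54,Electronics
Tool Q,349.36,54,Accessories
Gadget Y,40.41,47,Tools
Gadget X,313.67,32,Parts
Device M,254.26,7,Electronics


Computing total quantity:
Values: [54, 54, 47, 32, 7]
Sum = 194

194


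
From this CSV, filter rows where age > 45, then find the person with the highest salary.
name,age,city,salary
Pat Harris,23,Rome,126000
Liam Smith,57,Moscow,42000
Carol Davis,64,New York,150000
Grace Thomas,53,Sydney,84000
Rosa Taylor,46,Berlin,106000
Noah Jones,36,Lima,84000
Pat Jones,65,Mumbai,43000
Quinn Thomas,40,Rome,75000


Filter: age > 45
Sort by: salary (descending)

Filtered records (5):
  Carol Davis, age 64, salary $150000
  Rosa Taylor, age 46, salary $106000
  Grace Thomas, age 53, salary $84000
  Pat Jones, age 65, salary $43000
  Liam Smith, age 57, salary $42000

Highest salary: Carol Davis ($150000)

Carol Davis


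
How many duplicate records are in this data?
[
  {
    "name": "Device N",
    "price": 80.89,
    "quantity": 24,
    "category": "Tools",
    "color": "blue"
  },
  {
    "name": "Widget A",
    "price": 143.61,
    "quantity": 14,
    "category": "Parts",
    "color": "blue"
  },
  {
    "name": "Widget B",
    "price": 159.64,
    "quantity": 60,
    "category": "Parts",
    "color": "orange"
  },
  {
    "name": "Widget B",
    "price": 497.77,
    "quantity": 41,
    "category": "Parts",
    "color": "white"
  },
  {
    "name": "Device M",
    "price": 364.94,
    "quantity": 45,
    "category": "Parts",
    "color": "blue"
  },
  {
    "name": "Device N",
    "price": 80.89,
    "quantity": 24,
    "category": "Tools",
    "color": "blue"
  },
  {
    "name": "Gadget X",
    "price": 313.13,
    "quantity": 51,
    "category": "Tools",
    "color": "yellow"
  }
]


Checking 7 records for duplicates:

  Row 1: Device N ($80.89, qty 24)
  Row 2: Widget A ($143.61, qty 14)
  Row 3: Widget B ($159.64, qty 60)
  Row 4: Widget B ($497.77, qty 41)
  Row 5: Device M ($364.94, qty 45)
  Row 6: Device N ($80.89, qty 24) <-- DUPLICATE
  Row 7: Gadget X ($313.13, qty 51)

Duplicates found: 1
Unique records: 6

1 duplicates, 6 unique


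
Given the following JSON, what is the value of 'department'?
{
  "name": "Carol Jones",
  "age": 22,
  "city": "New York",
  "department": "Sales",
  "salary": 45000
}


Looking up field 'department'
Value: Sales

Sales


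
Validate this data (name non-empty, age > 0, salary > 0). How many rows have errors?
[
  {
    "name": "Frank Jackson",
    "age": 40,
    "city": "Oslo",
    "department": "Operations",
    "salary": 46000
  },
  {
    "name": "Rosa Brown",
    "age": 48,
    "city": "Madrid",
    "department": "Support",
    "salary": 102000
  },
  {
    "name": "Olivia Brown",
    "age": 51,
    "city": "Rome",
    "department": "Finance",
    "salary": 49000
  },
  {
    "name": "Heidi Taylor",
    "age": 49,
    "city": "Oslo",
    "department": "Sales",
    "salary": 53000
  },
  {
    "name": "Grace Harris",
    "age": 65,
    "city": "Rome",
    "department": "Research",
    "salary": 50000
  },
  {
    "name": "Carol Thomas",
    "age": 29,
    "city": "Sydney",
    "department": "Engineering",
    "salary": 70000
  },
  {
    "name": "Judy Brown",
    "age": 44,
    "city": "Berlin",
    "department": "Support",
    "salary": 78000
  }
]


Validating 7 records:
Rules: name non-empty, age > 0, salary > 0

  Row 1 (Frank Jackson): OK
  Row 2 (Rosa Brown): OK
  Row 3 (Olivia Brown): OK
  Row 4 (Heidi Taylor): OK
  Row 5 (Grace Harris): OK
  Row 6 (Carol Thomas): OK
  Row 7 (Judy Brown): OK

Total errors: 0

0 errors


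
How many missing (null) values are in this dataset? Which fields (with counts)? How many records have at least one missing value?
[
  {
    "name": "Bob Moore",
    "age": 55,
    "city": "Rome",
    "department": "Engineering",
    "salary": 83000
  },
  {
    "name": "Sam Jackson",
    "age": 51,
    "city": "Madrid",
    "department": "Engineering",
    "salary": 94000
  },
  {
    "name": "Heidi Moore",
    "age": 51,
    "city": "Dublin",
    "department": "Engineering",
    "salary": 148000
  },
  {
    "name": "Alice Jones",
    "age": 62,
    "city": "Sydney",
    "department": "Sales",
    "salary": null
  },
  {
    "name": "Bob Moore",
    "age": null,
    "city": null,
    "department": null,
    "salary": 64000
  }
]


Checking for missing (null) values in 5 records:

  Bob Moore: complete
  Sam Jackson: complete
  Heidi Moore: complete
  Alice Jones: salary
  Bob Moore: age, city, department

Per field:
  name: 0 missing
  age: 1 missing
  city: 1 missing
  department: 1 missing
  salary: 1 missing

Total missing values: 4
Records with any missing: 2

4 missing values (age: 1, city: 1, department: 1, salary: 1); 2 incomplete records


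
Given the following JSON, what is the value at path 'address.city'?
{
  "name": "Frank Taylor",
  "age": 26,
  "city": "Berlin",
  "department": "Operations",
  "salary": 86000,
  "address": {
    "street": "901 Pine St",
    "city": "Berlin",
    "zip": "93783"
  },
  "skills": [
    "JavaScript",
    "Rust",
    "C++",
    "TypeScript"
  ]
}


Query: address.city
Path: address -> city
Value: Berlin

Berlin


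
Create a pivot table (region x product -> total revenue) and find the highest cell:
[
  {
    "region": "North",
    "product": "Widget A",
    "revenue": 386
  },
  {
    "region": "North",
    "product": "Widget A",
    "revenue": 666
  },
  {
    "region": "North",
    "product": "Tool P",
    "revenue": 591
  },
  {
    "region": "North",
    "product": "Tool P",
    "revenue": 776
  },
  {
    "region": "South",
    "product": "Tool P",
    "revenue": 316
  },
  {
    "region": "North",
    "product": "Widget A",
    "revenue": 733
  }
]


Pivot: region (rows) x product (columns) -> total revenue

     Tool P        Widget A    
North         1367          1785  
South          316             0  

Highest: North / Widget A = $1785

North / Widget A = $1785


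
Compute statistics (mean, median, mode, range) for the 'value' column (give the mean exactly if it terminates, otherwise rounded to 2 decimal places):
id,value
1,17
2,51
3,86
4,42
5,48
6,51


Data: [17, 51, 86, 42, 48, 51]
Count: 6
Sum: 295
Mean: 295/6 ≈ 49.17 (rounded to 2 decimal places)
Sorted: [17, 42, 48, 51, 51, 86]
Median: 49.5
Mode: 51 (2 times)
Range: 86 - 17 = 69
Min: 17, Max: 86

mean≈49.17, median=49.5, mode=51, range=69


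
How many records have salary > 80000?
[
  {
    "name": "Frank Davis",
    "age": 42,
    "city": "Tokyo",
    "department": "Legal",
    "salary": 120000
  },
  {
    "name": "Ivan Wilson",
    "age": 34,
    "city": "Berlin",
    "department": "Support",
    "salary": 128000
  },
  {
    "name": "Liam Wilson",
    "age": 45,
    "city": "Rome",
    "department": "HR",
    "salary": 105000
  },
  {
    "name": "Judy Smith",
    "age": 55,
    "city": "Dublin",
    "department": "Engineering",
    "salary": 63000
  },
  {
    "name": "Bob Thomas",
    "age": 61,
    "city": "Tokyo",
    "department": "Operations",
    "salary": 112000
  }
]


Data: 5 records
Condition: salary > 80000

Checking each record:
  Frank Davis: 120000 MATCH
  Ivan Wilson: 128000 MATCH
  Liam Wilson: 105000 MATCH
  Judy Smith: 63000
  Bob Thomas: 112000 MATCH

Count: 4

4


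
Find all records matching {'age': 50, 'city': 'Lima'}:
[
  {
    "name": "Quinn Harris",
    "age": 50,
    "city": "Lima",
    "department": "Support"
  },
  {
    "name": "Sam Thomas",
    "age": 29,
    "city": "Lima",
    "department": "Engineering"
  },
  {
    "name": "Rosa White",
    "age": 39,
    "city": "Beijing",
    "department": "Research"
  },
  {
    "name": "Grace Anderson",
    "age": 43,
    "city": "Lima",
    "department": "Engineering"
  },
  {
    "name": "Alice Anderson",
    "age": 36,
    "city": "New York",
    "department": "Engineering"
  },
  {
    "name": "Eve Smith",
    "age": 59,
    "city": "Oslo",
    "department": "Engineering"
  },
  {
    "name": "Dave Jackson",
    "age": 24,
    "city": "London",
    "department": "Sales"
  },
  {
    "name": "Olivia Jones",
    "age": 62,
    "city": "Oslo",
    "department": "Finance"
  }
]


Search criteria: {'age': 50, 'city': 'Lima'}

Checking 8 records:
  Quinn Harris: {age: 50, city: Lima} <-- MATCH
  Sam Thomas: {age: 29, city: Lima}
  Rosa White: {age: 39, city: Beijing}
  Grace Anderson: {age: 43, city: Lima}
  Alice Anderson: {age: 36, city: New York}
  Eve Smith: {age: 59, city: Oslo}
  Dave Jackson: {age: 24, city: London}
  Olivia Jones: {age: 62, city: Oslo}

Matches: ["Quinn Harris"]

["Quinn Harris"]


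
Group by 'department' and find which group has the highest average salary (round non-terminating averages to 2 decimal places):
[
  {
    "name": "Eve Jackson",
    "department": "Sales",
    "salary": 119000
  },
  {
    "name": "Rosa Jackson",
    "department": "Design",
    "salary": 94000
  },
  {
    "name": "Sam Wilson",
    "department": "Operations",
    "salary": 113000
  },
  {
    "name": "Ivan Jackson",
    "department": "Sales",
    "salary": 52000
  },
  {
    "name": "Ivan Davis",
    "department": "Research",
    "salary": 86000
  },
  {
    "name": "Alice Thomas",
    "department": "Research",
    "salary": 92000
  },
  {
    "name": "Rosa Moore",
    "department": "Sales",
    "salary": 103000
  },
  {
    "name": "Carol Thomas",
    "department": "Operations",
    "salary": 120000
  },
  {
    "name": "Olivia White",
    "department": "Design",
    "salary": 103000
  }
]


Group by: department

Groups:
  Design: 2 people, avg salary = 197000/2 = $98500
  Operations: 2 people, avg salary = 233000/2 = $116500
  Research: 2 people, avg salary = 178000/2 = $89000
  Sales: 3 people, avg salary = 274000/3 ≈ $91333.33

Highest average salary: Operations ($116500)

Operations ($116500)


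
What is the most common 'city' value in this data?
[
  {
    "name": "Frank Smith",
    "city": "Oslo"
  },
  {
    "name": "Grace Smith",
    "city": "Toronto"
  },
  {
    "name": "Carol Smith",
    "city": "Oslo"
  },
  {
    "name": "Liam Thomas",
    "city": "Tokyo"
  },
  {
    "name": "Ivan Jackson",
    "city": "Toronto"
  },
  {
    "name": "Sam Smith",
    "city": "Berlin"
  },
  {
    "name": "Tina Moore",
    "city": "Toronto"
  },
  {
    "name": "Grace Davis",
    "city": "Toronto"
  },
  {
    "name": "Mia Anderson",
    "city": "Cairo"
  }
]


Counting 'city' values across 9 records:

  Toronto: 4 ####
  Oslo: 2 ##
  Tokyo: 1 #
  Berlin: 1 #
  Cairo: 1 #

Most common: Toronto (4 times)

Toronto (4 times)


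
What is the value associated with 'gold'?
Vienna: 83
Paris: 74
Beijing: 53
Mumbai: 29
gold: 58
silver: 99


Looking up key 'gold'
Value: 58

58


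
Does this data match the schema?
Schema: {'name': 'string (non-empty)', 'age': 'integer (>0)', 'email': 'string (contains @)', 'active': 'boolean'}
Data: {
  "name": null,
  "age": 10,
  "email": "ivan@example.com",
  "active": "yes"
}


Validating each field against schema:
  name: FAIL (null is not a string)
  age: OK (positive integer)
  email: OK (string with @)
  active: FAIL ("yes" is not a boolean)

Result: INVALID (2 errors: name, active)

INVALID (2 errors: name, active)


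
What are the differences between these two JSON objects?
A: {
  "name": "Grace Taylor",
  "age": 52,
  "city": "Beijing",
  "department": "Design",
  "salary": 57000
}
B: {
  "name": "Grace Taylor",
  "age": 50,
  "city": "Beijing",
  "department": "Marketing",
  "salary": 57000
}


Comparing each field (in key order):
  name: same
  age: DIFFERENT
  city: same
  department: DIFFERENT
  salary: same
Differences:
  age: 52 -> 50
  department: Design -> Marketing

2 field(s) changed

2 changes: age, department


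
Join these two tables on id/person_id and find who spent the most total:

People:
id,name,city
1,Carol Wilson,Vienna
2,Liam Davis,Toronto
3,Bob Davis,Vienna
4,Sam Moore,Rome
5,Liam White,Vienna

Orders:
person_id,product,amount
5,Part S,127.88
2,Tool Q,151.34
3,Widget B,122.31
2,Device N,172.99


Join on: people.id = orders.person_id

Joined rows:
  Liam White (Vienna) bought Part S for $127.88
  Liam Davis (Toronto) bought Tool Q for $151.34
  Bob Davis (Vienna) bought Widget B for $122.31
  Liam Davis (Toronto) bought Device N for $172.99

Total per person:
  Liam Davis: $324.33
  Liam White: $127.88
  Bob Davis: $122.31

Top spender: Liam Davis ($324.33)

Liam Davis ($324.33)


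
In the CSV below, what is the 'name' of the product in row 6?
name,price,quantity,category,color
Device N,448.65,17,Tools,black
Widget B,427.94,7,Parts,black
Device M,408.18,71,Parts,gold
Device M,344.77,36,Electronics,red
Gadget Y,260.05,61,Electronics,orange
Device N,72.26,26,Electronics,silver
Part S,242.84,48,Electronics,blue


Query: Row 6 ('Device N'), column 'name'
Value: Device N

Device N


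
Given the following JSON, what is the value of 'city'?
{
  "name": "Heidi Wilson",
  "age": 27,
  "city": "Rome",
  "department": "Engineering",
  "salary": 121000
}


Looking up field 'city'
Value: Rome

Rome


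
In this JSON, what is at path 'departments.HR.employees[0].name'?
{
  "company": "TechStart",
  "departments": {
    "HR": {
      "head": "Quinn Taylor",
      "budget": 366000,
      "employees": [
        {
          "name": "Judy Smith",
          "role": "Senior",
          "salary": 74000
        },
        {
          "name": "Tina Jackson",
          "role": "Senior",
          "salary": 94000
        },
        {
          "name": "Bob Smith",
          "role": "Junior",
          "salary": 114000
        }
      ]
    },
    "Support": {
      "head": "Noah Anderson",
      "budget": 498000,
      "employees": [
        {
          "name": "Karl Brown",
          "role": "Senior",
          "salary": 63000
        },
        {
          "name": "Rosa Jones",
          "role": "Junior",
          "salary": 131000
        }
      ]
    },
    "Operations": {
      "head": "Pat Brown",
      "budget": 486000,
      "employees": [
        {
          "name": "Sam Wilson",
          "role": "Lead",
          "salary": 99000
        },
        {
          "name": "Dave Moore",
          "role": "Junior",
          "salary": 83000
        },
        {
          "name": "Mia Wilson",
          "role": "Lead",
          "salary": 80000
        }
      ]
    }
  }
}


Path: departments.HR.employees[0].name

Navigate:
  -> departments
  -> HR
  -> employees[0].name = 'Judy Smith'

Judy Smith


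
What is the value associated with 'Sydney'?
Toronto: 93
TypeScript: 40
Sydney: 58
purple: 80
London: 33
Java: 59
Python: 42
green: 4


Looking up key 'Sydney'
Value: 58

58


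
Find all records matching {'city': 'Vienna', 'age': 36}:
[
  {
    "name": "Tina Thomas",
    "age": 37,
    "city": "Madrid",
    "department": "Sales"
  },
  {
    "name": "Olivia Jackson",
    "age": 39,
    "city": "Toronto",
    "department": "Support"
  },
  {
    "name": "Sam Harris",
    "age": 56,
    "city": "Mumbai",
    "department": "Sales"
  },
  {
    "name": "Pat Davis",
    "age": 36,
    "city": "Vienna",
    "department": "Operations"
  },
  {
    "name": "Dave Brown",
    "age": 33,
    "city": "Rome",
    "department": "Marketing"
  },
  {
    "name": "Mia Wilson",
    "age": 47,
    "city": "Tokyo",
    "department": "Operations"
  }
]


Search criteria: {'city': 'Vienna', 'age': 36}

Checking 6 records:
  Tina Thomas: {city: Madrid, age: 37}
  Olivia Jackson: {city: Toronto, age: 39}
  Sam Harris: {city: Mumbai, age: 56}
  Pat Davis: {city: Vienna, age: 36} <-- MATCH
  Dave Brown: {city: Rome, age: 33}
  Mia Wilson: {city: Tokyo, age: 47}

Matches: ["Pat Davis"]

["Pat Davis"]


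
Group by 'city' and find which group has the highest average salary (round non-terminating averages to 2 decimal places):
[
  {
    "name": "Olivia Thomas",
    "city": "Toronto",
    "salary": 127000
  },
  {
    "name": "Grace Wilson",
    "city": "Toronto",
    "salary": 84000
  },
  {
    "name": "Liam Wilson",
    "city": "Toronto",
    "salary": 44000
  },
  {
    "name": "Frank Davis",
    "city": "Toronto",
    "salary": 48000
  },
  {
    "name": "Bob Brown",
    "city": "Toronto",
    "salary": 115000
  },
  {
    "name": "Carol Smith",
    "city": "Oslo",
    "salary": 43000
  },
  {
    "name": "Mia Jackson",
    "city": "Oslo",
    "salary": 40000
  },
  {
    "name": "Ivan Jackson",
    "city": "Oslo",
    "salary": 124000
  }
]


Group by: city

Groups:
  Oslo: 3 people, avg salary = 207000/3 = $69000
  Toronto: 5 people, avg salary = 418000/5 = $83600

Highest average salary: Toronto ($83600)

Toronto ($83600)


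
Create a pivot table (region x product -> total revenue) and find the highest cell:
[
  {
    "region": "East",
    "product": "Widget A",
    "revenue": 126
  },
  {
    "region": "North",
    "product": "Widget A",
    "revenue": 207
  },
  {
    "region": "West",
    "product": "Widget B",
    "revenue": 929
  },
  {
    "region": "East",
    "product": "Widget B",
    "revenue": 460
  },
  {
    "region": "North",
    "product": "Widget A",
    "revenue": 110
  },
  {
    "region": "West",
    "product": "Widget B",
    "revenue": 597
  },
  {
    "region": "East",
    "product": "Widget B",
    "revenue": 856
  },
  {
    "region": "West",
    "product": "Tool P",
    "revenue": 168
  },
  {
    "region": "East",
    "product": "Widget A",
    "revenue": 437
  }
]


Pivot: region (rows) x product (columns) -> total revenue

     Tool P        Widget A      Widget B    
East             0           563          1316  
North            0           317             0  
West           168             0          1526  

Highest: West / Widget B = $1526

West / Widget B = $1526


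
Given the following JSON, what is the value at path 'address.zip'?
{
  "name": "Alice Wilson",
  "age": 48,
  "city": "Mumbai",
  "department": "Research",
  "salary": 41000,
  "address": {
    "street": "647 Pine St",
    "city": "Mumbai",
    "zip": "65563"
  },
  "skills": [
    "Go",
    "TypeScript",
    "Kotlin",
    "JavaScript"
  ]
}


Query: address.zip
Path: address -> zip
Value: 65563

65563


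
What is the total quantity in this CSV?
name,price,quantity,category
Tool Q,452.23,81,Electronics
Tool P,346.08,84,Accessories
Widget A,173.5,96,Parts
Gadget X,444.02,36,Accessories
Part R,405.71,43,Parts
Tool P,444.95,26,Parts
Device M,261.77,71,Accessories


Computing total quantity:
Values: [81, 84, 96, 36, 43, 26, 71]
Sum = 437

437


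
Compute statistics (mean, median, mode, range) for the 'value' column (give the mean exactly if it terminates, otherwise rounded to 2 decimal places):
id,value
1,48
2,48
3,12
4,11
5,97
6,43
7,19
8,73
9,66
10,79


Data: [48, 48, 12, 11, 97, 43, 19, 73, 66, 79]
Count: 10
Sum: 496
Mean: 496/10 = 49.6
Sorted: [11, 12, 19, 43, 48, 48, 66, 73, 79, 97]
Median: 48.0
Mode: 48 (2 times)
Range: 97 - 11 = 86
Min: 11, Max: 97

mean=49.6, median=48.0, mode=48, range=86


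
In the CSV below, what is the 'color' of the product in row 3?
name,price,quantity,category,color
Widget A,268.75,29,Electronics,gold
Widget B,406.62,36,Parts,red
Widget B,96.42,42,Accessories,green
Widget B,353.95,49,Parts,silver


Query: Row 3 ('Widget B'), column 'color'
Value: green

green


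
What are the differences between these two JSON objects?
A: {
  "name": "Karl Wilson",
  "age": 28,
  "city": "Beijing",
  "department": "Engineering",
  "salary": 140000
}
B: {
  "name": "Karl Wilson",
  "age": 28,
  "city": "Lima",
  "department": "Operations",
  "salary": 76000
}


Comparing each field (in key order):
  name: same
  age: same
  city: DIFFERENT
  department: DIFFERENT
  salary: DIFFERENT
Differences:
  city: Beijing -> Lima
  department: Engineering -> Operations
  salary: 140000 -> 76000

3 field(s) changed

3 changes: city, department, salary


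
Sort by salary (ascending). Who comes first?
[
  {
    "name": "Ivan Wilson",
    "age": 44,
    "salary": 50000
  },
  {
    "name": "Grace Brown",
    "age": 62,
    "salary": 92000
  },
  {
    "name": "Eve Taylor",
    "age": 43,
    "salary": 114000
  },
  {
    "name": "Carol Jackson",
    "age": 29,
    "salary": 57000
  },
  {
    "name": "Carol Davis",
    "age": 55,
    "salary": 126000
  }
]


Sort by: salary (ascending)

Sorted order:
  1. Ivan Wilson (salary = 50000)
  2. Carol Jackson (salary = 57000)
  3. Grace Brown (salary = 92000)
  4. Eve Taylor (salary = 114000)
  5. Carol Davis (salary = 126000)

First: Ivan Wilson

Ivan Wilson


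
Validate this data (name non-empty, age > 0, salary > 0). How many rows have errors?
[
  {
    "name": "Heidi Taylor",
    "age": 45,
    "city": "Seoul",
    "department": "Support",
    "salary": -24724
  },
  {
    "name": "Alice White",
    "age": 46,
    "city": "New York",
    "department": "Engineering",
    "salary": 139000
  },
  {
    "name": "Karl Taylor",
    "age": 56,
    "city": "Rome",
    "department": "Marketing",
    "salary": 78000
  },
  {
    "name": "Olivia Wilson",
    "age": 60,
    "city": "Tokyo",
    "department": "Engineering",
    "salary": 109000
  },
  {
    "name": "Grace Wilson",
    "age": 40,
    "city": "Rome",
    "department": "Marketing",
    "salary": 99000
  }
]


Validating 5 records:
Rules: name non-empty, age > 0, salary > 0

  Row 1 (Heidi Taylor): negative salary: -24724
  Row 2 (Alice White): OK
  Row 3 (Karl Taylor): OK
  Row 4 (Olivia Wilson): OK
  Row 5 (Grace Wilson): OK

Total errors: 1

1 errors
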